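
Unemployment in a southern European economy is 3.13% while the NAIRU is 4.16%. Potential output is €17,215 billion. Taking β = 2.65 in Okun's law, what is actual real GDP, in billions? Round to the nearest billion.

Unemployment gap = 3.13 - 4.16 = -1.03 points, so the output gap is -2.65 × (-1.03) = 2.7295%.
Actual GDP = 17215 × (1 + 2.7295/100) = 17215 × 1.027295 ≈ 17685 billion.

€17,685 billion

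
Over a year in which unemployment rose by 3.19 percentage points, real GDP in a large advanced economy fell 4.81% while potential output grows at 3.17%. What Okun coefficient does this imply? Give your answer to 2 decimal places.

Growth form: g_Y = g_Y* - β × Δu, so β = (g_Y* - g_Y)/Δu.
β = (3.17 + 4.81)/3.19 = 7.98/3.19 = 2.50.

β ≈ 2.50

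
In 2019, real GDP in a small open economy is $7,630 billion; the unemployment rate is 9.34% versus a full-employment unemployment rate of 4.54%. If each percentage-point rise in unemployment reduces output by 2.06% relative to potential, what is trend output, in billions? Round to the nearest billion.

$8,467 billion

Unemployment gap = 9.34 - 4.54 = 4.8 points, so output gap = -2.06 × 4.8 = -9.888%.
Since Y = Y* × (1 + gap/100), Y* = 7630/0.90112 ≈ 8467 billion.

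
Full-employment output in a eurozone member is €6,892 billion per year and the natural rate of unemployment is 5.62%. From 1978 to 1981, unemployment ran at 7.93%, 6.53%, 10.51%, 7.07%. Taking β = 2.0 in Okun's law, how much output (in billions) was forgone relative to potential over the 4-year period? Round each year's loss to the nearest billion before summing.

Year 1978: gap = -2.0 × (7.93 - 5.62) = -4.62%, loss ≈ 6892 × 4.62/100 ≈ 318.
Year 1979: gap = -2.0 × (6.53 - 5.62) = -1.82%, loss ≈ 6892 × 1.82/100 ≈ 125.
Year 1980: gap = -2.0 × (10.51 - 5.62) = -9.78%, loss ≈ 6892 × 9.78/100 ≈ 674.
Year 1981: gap = -2.0 × (7.07 - 5.62) = -2.9%, loss ≈ 6892 × 2.9/100 ≈ 200.
Total lost output = 318 + 125 + 674 + 200 = 1317 billion.

€1,317 billion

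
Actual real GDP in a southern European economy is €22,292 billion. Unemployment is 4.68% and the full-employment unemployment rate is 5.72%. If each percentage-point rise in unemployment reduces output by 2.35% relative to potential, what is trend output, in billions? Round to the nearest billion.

€21,760 billion

Unemployment gap = 4.68 - 5.72 = -1.04 points, so output gap = -2.35 × (-1.04) = 2.444%.
Since Y = Y* × (1 + gap/100), Y* = 22292/1.02444 ≈ 21760 billion.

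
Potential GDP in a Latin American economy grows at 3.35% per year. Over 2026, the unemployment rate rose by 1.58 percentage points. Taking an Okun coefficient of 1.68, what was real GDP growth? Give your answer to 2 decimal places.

Growth-rate Okun's law: g_Y = g_Y* - β × Δu.
g_Y = 3.35 - 1.68 × (1.58) = 3.35 - 2.6544 = 0.6956%, i.e. 0.70% to 2 d.p.

0.70%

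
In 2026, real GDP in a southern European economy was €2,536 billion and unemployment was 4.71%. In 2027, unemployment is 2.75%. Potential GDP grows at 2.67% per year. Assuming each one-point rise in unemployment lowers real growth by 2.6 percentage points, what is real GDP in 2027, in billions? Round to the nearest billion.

Δu = 2.75 - 4.71 = -1.96 points.
Okun's law (growth form): g_Y = g_Y* - β × Δu = 2.67 - 2.6 × (-1.96) = 2.67 + 5.096 = 7.766%.
Real GDP in the next year = 2536 × (1 + 7.766/100) = 2536 × 1.07766 ≈ 2733 billion.

€2,733 billion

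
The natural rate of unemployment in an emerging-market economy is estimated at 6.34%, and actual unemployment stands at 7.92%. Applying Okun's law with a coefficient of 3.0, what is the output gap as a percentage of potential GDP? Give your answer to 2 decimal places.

The unemployment gap is 7.92 - 6.34 = 1.58 percentage points.
Okun's law gives an output gap of -3 × 1.58 = -4.74%, i.e. 4.74% below potential.

-4.74%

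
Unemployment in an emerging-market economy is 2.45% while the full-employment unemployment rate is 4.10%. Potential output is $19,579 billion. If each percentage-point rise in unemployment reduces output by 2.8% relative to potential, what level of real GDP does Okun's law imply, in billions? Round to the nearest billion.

$20,484 billion

Unemployment gap = 2.45 - 4.1 = -1.65 points, so the output gap is -2.8 × (-1.65) = 4.62%.
Actual GDP = 19579 × (1 + 4.62/100) = 19579 × 1.0462 ≈ 20484 billion.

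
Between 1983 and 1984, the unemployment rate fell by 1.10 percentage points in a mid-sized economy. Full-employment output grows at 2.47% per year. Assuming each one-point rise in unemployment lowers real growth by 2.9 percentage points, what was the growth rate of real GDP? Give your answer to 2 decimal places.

5.66%

Growth-rate Okun's law: g_Y = g_Y* - β × Δu.
g_Y = 2.47 - 2.9 × (-1.10) = 2.47 + 3.19 = 5.66%, i.e. 5.66% to 2 d.p.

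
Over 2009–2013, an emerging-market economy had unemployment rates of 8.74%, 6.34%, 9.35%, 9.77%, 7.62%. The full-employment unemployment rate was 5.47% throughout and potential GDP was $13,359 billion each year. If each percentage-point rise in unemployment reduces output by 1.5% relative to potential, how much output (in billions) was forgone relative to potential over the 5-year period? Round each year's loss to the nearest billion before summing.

$2,899 billion

Year 2009: gap = -1.5 × (8.74 - 5.47) = -4.905%, loss ≈ 13359 × 4.905/100 ≈ 655.
Year 2010: gap = -1.5 × (6.34 - 5.47) = -1.305%, loss ≈ 13359 × 1.305/100 ≈ 174.
Year 2011: gap = -1.5 × (9.35 - 5.47) = -5.82%, loss ≈ 13359 × 5.82/100 ≈ 777.
Year 2012: gap = -1.5 × (9.77 - 5.47) = -6.45%, loss ≈ 13359 × 6.45/100 ≈ 862.
Year 2013: gap = -1.5 × (7.62 - 5.47) = -3.225%, loss ≈ 13359 × 3.225/100 ≈ 431.
Total lost output = 655 + 174 + 777 + 862 + 431 = 2899 billion.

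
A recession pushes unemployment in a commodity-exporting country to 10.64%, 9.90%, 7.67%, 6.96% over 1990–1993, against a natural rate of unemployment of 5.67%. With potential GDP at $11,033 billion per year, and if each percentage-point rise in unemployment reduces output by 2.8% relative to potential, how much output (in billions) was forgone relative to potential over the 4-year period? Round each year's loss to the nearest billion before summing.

Year 1990: gap = -2.8 × (10.64 - 5.67) = -13.916%, loss ≈ 11033 × 13.916/100 ≈ 1535.
Year 1991: gap = -2.8 × (9.9 - 5.67) = -11.844%, loss ≈ 11033 × 11.844/100 ≈ 1307.
Year 1992: gap = -2.8 × (7.67 - 5.67) = -5.6%, loss ≈ 11033 × 5.6/100 ≈ 618.
Year 1993: gap = -2.8 × (6.96 - 5.67) = -3.612%, loss ≈ 11033 × 3.612/100 ≈ 399.
Total lost output = 1535 + 1307 + 618 + 399 = 3859 billion.

$3,859 billion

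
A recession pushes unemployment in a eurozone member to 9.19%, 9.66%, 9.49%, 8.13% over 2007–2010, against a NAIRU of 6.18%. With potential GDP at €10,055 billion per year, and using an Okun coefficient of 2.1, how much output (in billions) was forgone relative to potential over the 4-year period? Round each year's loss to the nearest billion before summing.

€2,482 billion

Year 2007: gap = -2.1 × (9.19 - 6.18) = -6.321%, loss ≈ 10055 × 6.321/100 ≈ 636.
Year 2008: gap = -2.1 × (9.66 - 6.18) = -7.308%, loss ≈ 10055 × 7.308/100 ≈ 735.
Year 2009: gap = -2.1 × (9.49 - 6.18) = -6.951%, loss ≈ 10055 × 6.951/100 ≈ 699.
Year 2010: gap = -2.1 × (8.13 - 6.18) = -4.095%, loss ≈ 10055 × 4.095/100 ≈ 412.
Total lost output = 636 + 735 + 699 + 412 = 2482 billion.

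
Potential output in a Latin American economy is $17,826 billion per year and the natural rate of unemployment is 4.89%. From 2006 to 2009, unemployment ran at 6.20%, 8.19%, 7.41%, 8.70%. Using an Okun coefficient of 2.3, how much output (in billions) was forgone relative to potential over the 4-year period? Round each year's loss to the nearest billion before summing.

Year 2006: gap = -2.3 × (6.2 - 4.89) = -3.013%, loss ≈ 17826 × 3.013/100 ≈ 537.
Year 2007: gap = -2.3 × (8.19 - 4.89) = -7.59%, loss ≈ 17826 × 7.59/100 ≈ 1353.
Year 2008: gap = -2.3 × (7.41 - 4.89) = -5.796%, loss ≈ 17826 × 5.796/100 ≈ 1033.
Year 2009: gap = -2.3 × (8.7 - 4.89) = -8.763%, loss ≈ 17826 × 8.763/100 ≈ 1562.
Total lost output = 537 + 1353 + 1033 + 1562 = 4485 billion.

$4,485 billion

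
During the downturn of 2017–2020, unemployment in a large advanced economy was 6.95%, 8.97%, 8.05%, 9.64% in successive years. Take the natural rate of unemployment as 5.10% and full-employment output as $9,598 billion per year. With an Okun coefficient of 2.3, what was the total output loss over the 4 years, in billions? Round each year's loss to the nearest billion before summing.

$2,915 billion

Year 2017: gap = -2.3 × (6.95 - 5.1) = -4.255%, loss ≈ 9598 × 4.255/100 ≈ 408.
Year 2018: gap = -2.3 × (8.97 - 5.1) = -8.901%, loss ≈ 9598 × 8.901/100 ≈ 854.
Year 2019: gap = -2.3 × (8.05 - 5.1) = -6.785%, loss ≈ 9598 × 6.785/100 ≈ 651.
Year 2020: gap = -2.3 × (9.64 - 5.1) = -10.442%, loss ≈ 9598 × 10.442/100 ≈ 1002.
Total lost output = 408 + 854 + 651 + 1002 = 2915 billion.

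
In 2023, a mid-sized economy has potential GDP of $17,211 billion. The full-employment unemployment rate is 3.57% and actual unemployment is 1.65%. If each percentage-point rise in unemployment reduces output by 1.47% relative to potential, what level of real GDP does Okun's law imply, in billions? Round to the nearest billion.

$17,697 billion

Unemployment gap = 1.65 - 3.57 = -1.92 points, so the output gap is -1.47 × (-1.92) = 2.8224%.
Actual GDP = 17211 × (1 + 2.8224/100) = 17211 × 1.028224 ≈ 17697 billion.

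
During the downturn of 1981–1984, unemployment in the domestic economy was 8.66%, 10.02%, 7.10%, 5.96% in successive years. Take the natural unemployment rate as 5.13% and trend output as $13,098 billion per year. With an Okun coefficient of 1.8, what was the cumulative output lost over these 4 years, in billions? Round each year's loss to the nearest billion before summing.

$2,645 billion

Year 1981: gap = -1.8 × (8.66 - 5.13) = -6.354%, loss ≈ 13098 × 6.354/100 ≈ 832.
Year 1982: gap = -1.8 × (10.02 - 5.13) = -8.802%, loss ≈ 13098 × 8.802/100 ≈ 1153.
Year 1983: gap = -1.8 × (7.1 - 5.13) = -3.546%, loss ≈ 13098 × 3.546/100 ≈ 464.
Year 1984: gap = -1.8 × (5.96 - 5.13) = -1.494%, loss ≈ 13098 × 1.494/100 ≈ 196.
Total lost output = 832 + 1153 + 464 + 196 = 2645 billion.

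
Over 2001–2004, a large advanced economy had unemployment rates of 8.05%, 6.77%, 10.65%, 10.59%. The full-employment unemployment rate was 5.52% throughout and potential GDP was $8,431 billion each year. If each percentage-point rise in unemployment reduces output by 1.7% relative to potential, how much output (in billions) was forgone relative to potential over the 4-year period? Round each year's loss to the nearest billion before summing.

Year 2001: gap = -1.7 × (8.05 - 5.52) = -4.301%, loss ≈ 8431 × 4.301/100 ≈ 363.
Year 2002: gap = -1.7 × (6.77 - 5.52) = -2.125%, loss ≈ 8431 × 2.125/100 ≈ 179.
Year 2003: gap = -1.7 × (10.65 - 5.52) = -8.721%, loss ≈ 8431 × 8.721/100 ≈ 735.
Year 2004: gap = -1.7 × (10.59 - 5.52) = -8.619%, loss ≈ 8431 × 8.619/100 ≈ 727.
Total lost output = 363 + 179 + 735 + 727 = 2004 billion.

$2,004 billion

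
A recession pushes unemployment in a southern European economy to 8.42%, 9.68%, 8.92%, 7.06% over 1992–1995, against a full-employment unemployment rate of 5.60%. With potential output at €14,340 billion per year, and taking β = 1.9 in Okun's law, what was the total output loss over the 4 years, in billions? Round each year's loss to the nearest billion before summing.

€3,183 billion

Year 1992: gap = -1.9 × (8.42 - 5.6) = -5.358%, loss ≈ 14340 × 5.358/100 ≈ 768.
Year 1993: gap = -1.9 × (9.68 - 5.6) = -7.752%, loss ≈ 14340 × 7.752/100 ≈ 1112.
Year 1994: gap = -1.9 × (8.92 - 5.6) = -6.308%, loss ≈ 14340 × 6.308/100 ≈ 905.
Year 1995: gap = -1.9 × (7.06 - 5.6) = -2.774%, loss ≈ 14340 × 2.774/100 ≈ 398.
Total lost output = 768 + 1112 + 905 + 398 = 3183 billion.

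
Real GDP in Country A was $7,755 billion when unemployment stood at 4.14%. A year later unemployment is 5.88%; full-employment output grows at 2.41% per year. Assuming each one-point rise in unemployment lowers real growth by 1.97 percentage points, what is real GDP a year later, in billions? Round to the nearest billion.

Δu = 5.88 - 4.14 = 1.74 points.
Okun's law (growth form): g_Y = g_Y* - β × Δu = 2.41 - 1.97 × (1.74) = 2.41 - 3.4278 = -1.0178%.
Real GDP in the next year = 7755 × (1 - 1.0178/100) = 7755 × 0.989822 ≈ 7676 billion.

$7,676 billion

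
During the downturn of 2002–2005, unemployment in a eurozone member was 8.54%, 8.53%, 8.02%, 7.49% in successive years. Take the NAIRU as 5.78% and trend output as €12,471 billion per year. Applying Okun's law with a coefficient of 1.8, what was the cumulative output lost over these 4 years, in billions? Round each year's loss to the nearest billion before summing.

€2,124 billion

Year 2002: gap = -1.8 × (8.54 - 5.78) = -4.968%, loss ≈ 12471 × 4.968/100 ≈ 620.
Year 2003: gap = -1.8 × (8.53 - 5.78) = -4.95%, loss ≈ 12471 × 4.95/100 ≈ 617.
Year 2004: gap = -1.8 × (8.02 - 5.78) = -4.032%, loss ≈ 12471 × 4.032/100 ≈ 503.
Year 2005: gap = -1.8 × (7.49 - 5.78) = -3.078%, loss ≈ 12471 × 3.078/100 ≈ 384.
Total lost output = 620 + 617 + 503 + 384 = 2124 billion.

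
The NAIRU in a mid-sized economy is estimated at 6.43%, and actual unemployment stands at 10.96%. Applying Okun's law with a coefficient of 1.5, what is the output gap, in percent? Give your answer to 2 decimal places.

The unemployment gap is 10.96 - 6.43 = 4.53 percentage points.
Okun's law gives an output gap of -1.5 × 4.53 = -6.795%, i.e. 6.80% below potential.

-6.80%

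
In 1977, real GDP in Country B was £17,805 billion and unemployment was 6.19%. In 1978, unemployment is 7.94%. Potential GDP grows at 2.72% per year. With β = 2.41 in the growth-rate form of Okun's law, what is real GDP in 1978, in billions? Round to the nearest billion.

Δu = 7.94 - 6.19 = 1.75 points.
Okun's law (growth form): g_Y = g_Y* - β × Δu = 2.72 - 2.41 × (1.75) = 2.72 - 4.2175 = -1.4975%.
Real GDP in the next year = 17805 × (1 - 1.4975/100) = 17805 × 0.985025 ≈ 17538 billion.

£17,538 billion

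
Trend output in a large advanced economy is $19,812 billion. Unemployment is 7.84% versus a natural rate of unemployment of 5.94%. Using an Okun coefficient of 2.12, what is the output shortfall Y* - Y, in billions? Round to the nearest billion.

$798 billion

Output gap = -2.12 × (7.84 - 5.94) = -2.12 × 1.9 = -4.028%.
Actual GDP ≈ 19812 × 0.95972 ≈ 19014 billion, so the shortfall is 19812 - 19014 = 798 billion.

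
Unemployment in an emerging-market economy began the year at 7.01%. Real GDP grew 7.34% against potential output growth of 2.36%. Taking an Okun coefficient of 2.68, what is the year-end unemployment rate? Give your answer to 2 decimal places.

5.15%

Growth-rate Okun's law: g_Y = g_Y* - β × Δu, so Δu = (g_Y* - g_Y)/β.
Δu = (2.36 - 7.34)/2.68 = -4.98/2.68 = -1.86 percentage points.
Year-end unemployment = 7.01 - 1.86 = 5.15%.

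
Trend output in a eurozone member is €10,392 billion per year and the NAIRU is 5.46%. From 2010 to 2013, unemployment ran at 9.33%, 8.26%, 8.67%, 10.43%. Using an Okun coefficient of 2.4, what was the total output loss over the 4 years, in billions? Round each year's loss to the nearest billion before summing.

Year 2010: gap = -2.4 × (9.33 - 5.46) = -9.288%, loss ≈ 10392 × 9.288/100 ≈ 965.
Year 2011: gap = -2.4 × (8.26 - 5.46) = -6.72%, loss ≈ 10392 × 6.72/100 ≈ 698.
Year 2012: gap = -2.4 × (8.67 - 5.46) = -7.704%, loss ≈ 10392 × 7.704/100 ≈ 801.
Year 2013: gap = -2.4 × (10.43 - 5.46) = -11.928%, loss ≈ 10392 × 11.928/100 ≈ 1240.
Total lost output = 965 + 698 + 801 + 1240 = 3704 billion.

€3,704 billion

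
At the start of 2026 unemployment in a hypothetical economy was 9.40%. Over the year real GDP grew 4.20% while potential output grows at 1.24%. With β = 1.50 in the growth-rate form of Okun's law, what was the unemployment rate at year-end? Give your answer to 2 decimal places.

7.43%

Growth-rate Okun's law: g_Y = g_Y* - β × Δu, so Δu = (g_Y* - g_Y)/β.
Δu = (1.24 - 4.2)/1.50 = -2.96/1.50 = -1.97 percentage points.
Year-end unemployment = 9.4 - 1.97 = 7.43%.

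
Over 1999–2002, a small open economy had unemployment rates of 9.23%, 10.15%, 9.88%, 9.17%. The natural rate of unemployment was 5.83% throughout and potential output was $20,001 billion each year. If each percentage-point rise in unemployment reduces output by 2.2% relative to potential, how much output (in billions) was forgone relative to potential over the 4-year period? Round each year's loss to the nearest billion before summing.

Year 1999: gap = -2.2 × (9.23 - 5.83) = -7.48%, loss ≈ 20001 × 7.48/100 ≈ 1496.
Year 2000: gap = -2.2 × (10.15 - 5.83) = -9.504%, loss ≈ 20001 × 9.504/100 ≈ 1901.
Year 2001: gap = -2.2 × (9.88 - 5.83) = -8.91%, loss ≈ 20001 × 8.91/100 ≈ 1782.
Year 2002: gap = -2.2 × (9.17 - 5.83) = -7.348%, loss ≈ 20001 × 7.348/100 ≈ 1470.
Total lost output = 1496 + 1901 + 1782 + 1470 = 6649 billion.

$6,649 billion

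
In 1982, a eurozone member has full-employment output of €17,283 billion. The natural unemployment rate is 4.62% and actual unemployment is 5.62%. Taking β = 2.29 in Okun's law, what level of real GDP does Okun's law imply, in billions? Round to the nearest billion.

€16,887 billion

Unemployment gap = 5.62 - 4.62 = 1 point, so the output gap is -2.29 × 1 = -2.29%.
Actual GDP = 17283 × (1 - 2.29/100) = 17283 × 0.9771 ≈ 16887 billion.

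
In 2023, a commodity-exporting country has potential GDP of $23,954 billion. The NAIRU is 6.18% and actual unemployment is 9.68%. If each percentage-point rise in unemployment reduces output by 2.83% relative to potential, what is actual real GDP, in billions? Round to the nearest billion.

$21,581 billion

Unemployment gap = 9.68 - 6.18 = 3.5 points, so the output gap is -2.83 × 3.5 = -9.905%.
Actual GDP = 23954 × (1 - 9.905/100) = 23954 × 0.90095 ≈ 21581 billion.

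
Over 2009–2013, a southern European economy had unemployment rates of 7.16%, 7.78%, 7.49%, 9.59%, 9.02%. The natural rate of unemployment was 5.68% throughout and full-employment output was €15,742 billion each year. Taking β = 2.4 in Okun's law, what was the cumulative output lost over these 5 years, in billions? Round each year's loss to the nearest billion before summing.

€4,775 billion

Year 2009: gap = -2.4 × (7.16 - 5.68) = -3.552%, loss ≈ 15742 × 3.552/100 ≈ 559.
Year 2010: gap = -2.4 × (7.78 - 5.68) = -5.04%, loss ≈ 15742 × 5.04/100 ≈ 793.
Year 2011: gap = -2.4 × (7.49 - 5.68) = -4.344%, loss ≈ 15742 × 4.344/100 ≈ 684.
Year 2012: gap = -2.4 × (9.59 - 5.68) = -9.384%, loss ≈ 15742 × 9.384/100 ≈ 1477.
Year 2013: gap = -2.4 × (9.02 - 5.68) = -8.016%, loss ≈ 15742 × 8.016/100 ≈ 1262.
Total lost output = 559 + 793 + 684 + 1477 + 1262 = 4775 billion.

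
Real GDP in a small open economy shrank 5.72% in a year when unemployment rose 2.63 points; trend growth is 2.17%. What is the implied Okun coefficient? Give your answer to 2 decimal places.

β ≈ 3.00

Growth form: g_Y = g_Y* - β × Δu, so β = (g_Y* - g_Y)/Δu.
β = (2.17 + 5.72)/2.63 = 7.89/2.63 = 3.00.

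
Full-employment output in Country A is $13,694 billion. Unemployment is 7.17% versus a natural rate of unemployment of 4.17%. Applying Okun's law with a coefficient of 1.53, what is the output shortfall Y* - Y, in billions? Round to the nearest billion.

$629 billion

Output gap = -1.53 × (7.17 - 4.17) = -1.53 × 3 = -4.59%.
Actual GDP ≈ 13694 × 0.9541 ≈ 13065 billion, so the shortfall is 13694 - 13065 = 629 billion.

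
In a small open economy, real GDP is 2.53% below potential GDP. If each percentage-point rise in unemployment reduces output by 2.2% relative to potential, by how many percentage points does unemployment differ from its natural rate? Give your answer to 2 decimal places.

Okun's law: output gap = -β × (u - u*), so u - u* = -(output gap)/β.
u - u* = -(-2.53)/2.2 = 1.15 percentage points.

1.15 percentage points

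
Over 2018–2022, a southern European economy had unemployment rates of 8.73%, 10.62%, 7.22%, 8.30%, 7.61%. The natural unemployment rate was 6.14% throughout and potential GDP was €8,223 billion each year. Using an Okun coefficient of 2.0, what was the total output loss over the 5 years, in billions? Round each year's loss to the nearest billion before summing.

€1,938 billion

Year 2018: gap = -2.0 × (8.73 - 6.14) = -5.18%, loss ≈ 8223 × 5.18/100 ≈ 426.
Year 2019: gap = -2.0 × (10.62 - 6.14) = -8.96%, loss ≈ 8223 × 8.96/100 ≈ 737.
Year 2020: gap = -2.0 × (7.22 - 6.14) = -2.16%, loss ≈ 8223 × 2.16/100 ≈ 178.
Year 2021: gap = -2.0 × (8.3 - 6.14) = -4.32%, loss ≈ 8223 × 4.32/100 ≈ 355.
Year 2022: gap = -2.0 × (7.61 - 6.14) = -2.94%, loss ≈ 8223 × 2.94/100 ≈ 242.
Total lost output = 426 + 737 + 178 + 355 + 242 = 1938 billion.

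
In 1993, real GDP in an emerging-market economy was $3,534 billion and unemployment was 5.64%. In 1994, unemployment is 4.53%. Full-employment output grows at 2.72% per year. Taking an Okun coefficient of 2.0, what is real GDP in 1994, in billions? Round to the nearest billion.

$3,709 billion

Δu = 4.53 - 5.64 = -1.11 points.
Okun's law (growth form): g_Y = g_Y* - β × Δu = 2.72 - 2.0 × (-1.11) = 2.72 + 2.22 = 4.94%.
Real GDP in the next year = 3534 × (1 + 4.94/100) = 3534 × 1.0494 ≈ 3709 billion.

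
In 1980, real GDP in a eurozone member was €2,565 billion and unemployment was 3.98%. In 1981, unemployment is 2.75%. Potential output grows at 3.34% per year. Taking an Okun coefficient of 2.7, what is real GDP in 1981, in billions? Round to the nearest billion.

€2,736 billion

Δu = 2.75 - 3.98 = -1.23 points.
Okun's law (growth form): g_Y = g_Y* - β × Δu = 3.34 - 2.7 × (-1.23) = 3.34 + 3.321 = 6.661%.
Real GDP in the next year = 2565 × (1 + 6.661/100) = 2565 × 1.06661 ≈ 2736 billion.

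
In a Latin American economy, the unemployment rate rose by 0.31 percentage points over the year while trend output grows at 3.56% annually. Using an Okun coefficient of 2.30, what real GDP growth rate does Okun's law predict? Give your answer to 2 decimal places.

Growth-rate Okun's law: g_Y = g_Y* - β × Δu.
g_Y = 3.56 - 2.30 × (0.31) = 3.56 - 0.713 = 2.847%, i.e. 2.85% to 2 d.p.

2.85%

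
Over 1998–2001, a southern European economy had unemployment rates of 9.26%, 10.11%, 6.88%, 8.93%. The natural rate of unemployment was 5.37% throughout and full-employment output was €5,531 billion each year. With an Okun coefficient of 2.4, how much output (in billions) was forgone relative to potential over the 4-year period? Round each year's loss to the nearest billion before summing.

Year 1998: gap = -2.4 × (9.26 - 5.37) = -9.336%, loss ≈ 5531 × 9.336/100 ≈ 516.
Year 1999: gap = -2.4 × (10.11 - 5.37) = -11.376%, loss ≈ 5531 × 11.376/100 ≈ 629.
Year 2000: gap = -2.4 × (6.88 - 5.37) = -3.624%, loss ≈ 5531 × 3.624/100 ≈ 200.
Year 2001: gap = -2.4 × (8.93 - 5.37) = -8.544%, loss ≈ 5531 × 8.544/100 ≈ 473.
Total lost output = 516 + 629 + 200 + 473 = 1818 billion.

€1,818 billion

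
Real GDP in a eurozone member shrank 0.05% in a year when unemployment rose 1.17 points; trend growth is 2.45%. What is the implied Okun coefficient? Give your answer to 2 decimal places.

β ≈ 2.14

Growth form: g_Y = g_Y* - β × Δu, so β = (g_Y* - g_Y)/Δu.
β = (2.45 + 0.05)/1.17 = 2.5/1.17 = 2.14.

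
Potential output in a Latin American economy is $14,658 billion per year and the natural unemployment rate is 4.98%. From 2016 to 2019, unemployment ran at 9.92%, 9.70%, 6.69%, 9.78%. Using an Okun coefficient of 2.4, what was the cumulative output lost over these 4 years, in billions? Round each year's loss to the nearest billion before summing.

$5,689 billion

Year 2016: gap = -2.4 × (9.92 - 4.98) = -11.856%, loss ≈ 14658 × 11.856/100 ≈ 1738.
Year 2017: gap = -2.4 × (9.7 - 4.98) = -11.328%, loss ≈ 14658 × 11.328/100 ≈ 1660.
Year 2018: gap = -2.4 × (6.69 - 4.98) = -4.104%, loss ≈ 14658 × 4.104/100 ≈ 602.
Year 2019: gap = -2.4 × (9.78 - 4.98) = -11.52%, loss ≈ 14658 × 11.52/100 ≈ 1689.
Total lost output = 1738 + 1660 + 602 + 1689 = 5689 billion.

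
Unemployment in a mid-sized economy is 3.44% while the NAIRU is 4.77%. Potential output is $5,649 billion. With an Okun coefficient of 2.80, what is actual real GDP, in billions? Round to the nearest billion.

$5,859 billion

Unemployment gap = 3.44 - 4.77 = -1.33 points, so the output gap is -2.8 × (-1.33) = 3.724%.
Actual GDP = 5649 × (1 + 3.724/100) = 5649 × 1.03724 ≈ 5859 billion.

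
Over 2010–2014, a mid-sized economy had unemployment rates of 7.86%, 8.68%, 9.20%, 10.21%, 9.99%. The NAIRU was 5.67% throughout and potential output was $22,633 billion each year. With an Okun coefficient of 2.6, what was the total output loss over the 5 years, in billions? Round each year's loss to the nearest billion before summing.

Year 2010: gap = -2.6 × (7.86 - 5.67) = -5.694%, loss ≈ 22633 × 5.694/100 ≈ 1289.
Year 2011: gap = -2.6 × (8.68 - 5.67) = -7.826%, loss ≈ 22633 × 7.826/100 ≈ 1771.
Year 2012: gap = -2.6 × (9.2 - 5.67) = -9.178%, loss ≈ 22633 × 9.178/100 ≈ 2077.
Year 2013: gap = -2.6 × (10.21 - 5.67) = -11.804%, loss ≈ 22633 × 11.804/100 ≈ 2672.
Year 2014: gap = -2.6 × (9.99 - 5.67) = -11.232%, loss ≈ 22633 × 11.232/100 ≈ 2542.
Total lost output = 1289 + 1771 + 2077 + 2672 + 2542 = 10351 billion.

$10,351 billion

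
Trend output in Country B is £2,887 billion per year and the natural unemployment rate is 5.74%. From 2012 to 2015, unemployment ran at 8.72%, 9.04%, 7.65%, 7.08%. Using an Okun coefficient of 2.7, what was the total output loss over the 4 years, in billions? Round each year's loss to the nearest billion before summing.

Year 2012: gap = -2.7 × (8.72 - 5.74) = -8.046%, loss ≈ 2887 × 8.046/100 ≈ 232.
Year 2013: gap = -2.7 × (9.04 - 5.74) = -8.91%, loss ≈ 2887 × 8.91/100 ≈ 257.
Year 2014: gap = -2.7 × (7.65 - 5.74) = -5.157%, loss ≈ 2887 × 5.157/100 ≈ 149.
Year 2015: gap = -2.7 × (7.08 - 5.74) = -3.618%, loss ≈ 2887 × 3.618/100 ≈ 104.
Total lost output = 232 + 257 + 149 + 104 = 742 billion.

£742 billion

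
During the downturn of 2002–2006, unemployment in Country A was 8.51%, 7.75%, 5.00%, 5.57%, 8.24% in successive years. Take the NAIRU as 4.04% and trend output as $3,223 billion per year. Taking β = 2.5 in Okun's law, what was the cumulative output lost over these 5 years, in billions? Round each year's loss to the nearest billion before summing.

Year 2002: gap = -2.5 × (8.51 - 4.04) = -11.175%, loss ≈ 3223 × 11.175/100 ≈ 360.
Year 2003: gap = -2.5 × (7.75 - 4.04) = -9.275%, loss ≈ 3223 × 9.275/100 ≈ 299.
Year 2004: gap = -2.5 × (5 - 4.04) = -2.4%, loss ≈ 3223 × 2.4/100 ≈ 77.
Year 2005: gap = -2.5 × (5.57 - 4.04) = -3.825%, loss ≈ 3223 × 3.825/100 ≈ 123.
Year 2006: gap = -2.5 × (8.24 - 4.04) = -10.5%, loss ≈ 3223 × 10.5/100 ≈ 338.
Total lost output = 360 + 299 + 77 + 123 + 338 = 1197 billion.

$1,197 billion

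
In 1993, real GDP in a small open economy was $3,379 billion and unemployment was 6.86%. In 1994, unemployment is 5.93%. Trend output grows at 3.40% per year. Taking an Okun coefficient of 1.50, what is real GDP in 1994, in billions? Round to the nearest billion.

Δu = 5.93 - 6.86 = -0.93 points.
Okun's law (growth form): g_Y = g_Y* - β × Δu = 3.40 - 1.50 × (-0.93) = 3.4 + 1.395 = 4.795%.
Real GDP in the next year = 3379 × (1 + 4.795/100) = 3379 × 1.04795 ≈ 3541 billion.

$3,541 billion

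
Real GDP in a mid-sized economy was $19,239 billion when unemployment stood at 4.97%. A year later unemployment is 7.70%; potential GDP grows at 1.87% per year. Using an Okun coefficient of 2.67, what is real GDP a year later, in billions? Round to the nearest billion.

$18,196 billion

Δu = 7.7 - 4.97 = 2.73 points.
Okun's law (growth form): g_Y = g_Y* - β × Δu = 1.87 - 2.67 × (2.73) = 1.87 - 7.2891 = -5.4191%.
Real GDP in the next year = 19239 × (1 - 5.4191/100) = 19239 × 0.945809 ≈ 18196 billion.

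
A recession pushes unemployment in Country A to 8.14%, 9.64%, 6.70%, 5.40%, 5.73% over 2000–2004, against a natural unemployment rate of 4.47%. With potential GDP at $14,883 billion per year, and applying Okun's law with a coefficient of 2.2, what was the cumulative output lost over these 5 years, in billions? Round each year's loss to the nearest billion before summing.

Year 2000: gap = -2.2 × (8.14 - 4.47) = -8.074%, loss ≈ 14883 × 8.074/100 ≈ 1202.
Year 2001: gap = -2.2 × (9.64 - 4.47) = -11.374%, loss ≈ 14883 × 11.374/100 ≈ 1693.
Year 2002: gap = -2.2 × (6.7 - 4.47) = -4.906%, loss ≈ 14883 × 4.906/100 ≈ 730.
Year 2003: gap = -2.2 × (5.4 - 4.47) = -2.046%, loss ≈ 14883 × 2.046/100 ≈ 305.
Year 2004: gap = -2.2 × (5.73 - 4.47) = -2.772%, loss ≈ 14883 × 2.772/100 ≈ 413.
Total lost output = 1202 + 1693 + 730 + 305 + 413 = 4343 billion.

$4,343 billion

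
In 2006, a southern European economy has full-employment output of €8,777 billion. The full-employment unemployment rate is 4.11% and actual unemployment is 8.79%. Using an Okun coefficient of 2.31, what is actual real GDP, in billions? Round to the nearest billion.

Unemployment gap = 8.79 - 4.11 = 4.68 points, so the output gap is -2.31 × 4.68 = -10.8108%.
Actual GDP = 8777 × (1 - 10.8108/100) = 8777 × 0.891892 ≈ 7828 billion.

€7,828 billion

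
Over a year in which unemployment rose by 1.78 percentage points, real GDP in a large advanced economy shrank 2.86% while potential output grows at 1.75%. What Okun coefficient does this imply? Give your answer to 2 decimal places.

Growth form: g_Y = g_Y* - β × Δu, so β = (g_Y* - g_Y)/Δu.
β = (1.75 + 2.86)/1.78 = 4.61/1.78 = 2.59.

β ≈ 2.59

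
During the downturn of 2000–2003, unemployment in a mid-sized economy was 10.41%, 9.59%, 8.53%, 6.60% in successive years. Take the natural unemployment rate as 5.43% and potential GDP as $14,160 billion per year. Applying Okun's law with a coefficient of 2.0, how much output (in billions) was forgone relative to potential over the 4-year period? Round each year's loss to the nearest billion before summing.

Year 2000: gap = -2.0 × (10.41 - 5.43) = -9.96%, loss ≈ 14160 × 9.96/100 ≈ 1410.
Year 2001: gap = -2.0 × (9.59 - 5.43) = -8.32%, loss ≈ 14160 × 8.32/100 ≈ 1178.
Year 2002: gap = -2.0 × (8.53 - 5.43) = -6.2%, loss ≈ 14160 × 6.2/100 ≈ 878.
Year 2003: gap = -2.0 × (6.6 - 5.43) = -2.34%, loss ≈ 14160 × 2.34/100 ≈ 331.
Total lost output = 1410 + 1178 + 878 + 331 = 3797 billion.

$3,797 billion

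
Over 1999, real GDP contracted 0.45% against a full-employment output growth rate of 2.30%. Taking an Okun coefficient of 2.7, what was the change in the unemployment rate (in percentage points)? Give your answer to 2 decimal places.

1.02 percentage points

Growth-rate Okun's law: g_Y = g_Y* - β × Δu, so Δu = (g_Y* - g_Y)/β.
Δu = (2.3 + 0.45)/2.7 = 2.75/2.7 = 1.02 percentage points.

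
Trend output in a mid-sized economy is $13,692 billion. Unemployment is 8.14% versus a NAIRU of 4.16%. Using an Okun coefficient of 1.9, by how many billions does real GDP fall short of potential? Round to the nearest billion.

$1,035 billion

Output gap = -1.9 × (8.14 - 4.16) = -1.9 × 3.98 = -7.562%.
Actual GDP ≈ 13692 × 0.92438 ≈ 12657 billion, so the shortfall is 13692 - 12657 = 1035 billion.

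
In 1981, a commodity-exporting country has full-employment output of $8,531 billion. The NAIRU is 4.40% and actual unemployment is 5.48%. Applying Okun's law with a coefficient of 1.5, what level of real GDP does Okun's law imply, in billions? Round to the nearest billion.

Unemployment gap = 5.48 - 4.4 = 1.08 points, so the output gap is -1.5 × 1.08 = -1.62%.
Actual GDP = 8531 × (1 - 1.62/100) = 8531 × 0.9838 ≈ 8393 billion.

$8,393 billion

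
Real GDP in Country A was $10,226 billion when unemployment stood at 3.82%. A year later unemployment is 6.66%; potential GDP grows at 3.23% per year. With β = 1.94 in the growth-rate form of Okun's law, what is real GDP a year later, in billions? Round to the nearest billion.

$9,993 billion

Δu = 6.66 - 3.82 = 2.84 points.
Okun's law (growth form): g_Y = g_Y* - β × Δu = 3.23 - 1.94 × (2.84) = 3.23 - 5.5096 = -2.2796%.
Real GDP in the next year = 10226 × (1 - 2.2796/100) = 10226 × 0.977204 ≈ 9993 billion.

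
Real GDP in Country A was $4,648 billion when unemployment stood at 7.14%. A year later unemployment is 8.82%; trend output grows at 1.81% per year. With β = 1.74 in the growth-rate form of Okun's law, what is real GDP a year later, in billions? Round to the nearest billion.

Δu = 8.82 - 7.14 = 1.68 points.
Okun's law (growth form): g_Y = g_Y* - β × Δu = 1.81 - 1.74 × (1.68) = 1.81 - 2.9232 = -1.1132%.
Real GDP in the next year = 4648 × (1 - 1.1132/100) = 4648 × 0.988868 ≈ 4596 billion.

$4,596 billion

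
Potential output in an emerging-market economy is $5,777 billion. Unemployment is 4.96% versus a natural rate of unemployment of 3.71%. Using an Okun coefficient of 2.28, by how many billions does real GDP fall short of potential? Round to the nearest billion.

$165 billion

Output gap = -2.28 × (4.96 - 3.71) = -2.28 × 1.25 = -2.85%.
Actual GDP ≈ 5777 × 0.9715 ≈ 5612 billion, so the shortfall is 5777 - 5612 = 165 billion.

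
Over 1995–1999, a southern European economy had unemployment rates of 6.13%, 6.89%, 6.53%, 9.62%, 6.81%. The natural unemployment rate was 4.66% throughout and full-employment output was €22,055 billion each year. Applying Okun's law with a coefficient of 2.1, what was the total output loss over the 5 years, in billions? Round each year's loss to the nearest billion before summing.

€5,873 billion

Year 1995: gap = -2.1 × (6.13 - 4.66) = -3.087%, loss ≈ 22055 × 3.087/100 ≈ 681.
Year 1996: gap = -2.1 × (6.89 - 4.66) = -4.683%, loss ≈ 22055 × 4.683/100 ≈ 1033.
Year 1997: gap = -2.1 × (6.53 - 4.66) = -3.927%, loss ≈ 22055 × 3.927/100 ≈ 866.
Year 1998: gap = -2.1 × (9.62 - 4.66) = -10.416%, loss ≈ 22055 × 10.416/100 ≈ 2297.
Year 1999: gap = -2.1 × (6.81 - 4.66) = -4.515%, loss ≈ 22055 × 4.515/100 ≈ 996.
Total lost output = 681 + 1033 + 866 + 2297 + 996 = 5873 billion.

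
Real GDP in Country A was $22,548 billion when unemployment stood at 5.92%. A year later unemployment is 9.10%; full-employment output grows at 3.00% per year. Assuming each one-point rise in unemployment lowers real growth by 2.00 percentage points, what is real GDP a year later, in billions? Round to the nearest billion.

$21,790 billion

Δu = 9.1 - 5.92 = 3.18 points.
Okun's law (growth form): g_Y = g_Y* - β × Δu = 3.00 - 2.00 × (3.18) = 3 - 6.36 = -3.36%.
Real GDP in the next year = 22548 × (1 - 3.36/100) = 22548 × 0.9664 ≈ 21790 billion.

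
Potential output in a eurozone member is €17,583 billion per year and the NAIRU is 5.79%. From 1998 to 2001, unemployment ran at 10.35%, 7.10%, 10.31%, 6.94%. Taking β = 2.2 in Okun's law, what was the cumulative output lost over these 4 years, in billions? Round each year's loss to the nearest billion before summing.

€4,464 billion

Year 1998: gap = -2.2 × (10.35 - 5.79) = -10.032%, loss ≈ 17583 × 10.032/100 ≈ 1764.
Year 1999: gap = -2.2 × (7.1 - 5.79) = -2.882%, loss ≈ 17583 × 2.882/100 ≈ 507.
Year 2000: gap = -2.2 × (10.31 - 5.79) = -9.944%, loss ≈ 17583 × 9.944/100 ≈ 1748.
Year 2001: gap = -2.2 × (6.94 - 5.79) = -2.53%, loss ≈ 17583 × 2.53/100 ≈ 445.
Total lost output = 1764 + 507 + 1748 + 445 = 4464 billion.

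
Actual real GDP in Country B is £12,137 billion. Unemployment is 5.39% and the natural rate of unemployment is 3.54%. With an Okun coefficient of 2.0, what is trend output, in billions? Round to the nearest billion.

£12,603 billion

Unemployment gap = 5.39 - 3.54 = 1.85 points, so output gap = -2 × 1.85 = -3.7%.
Since Y = Y* × (1 + gap/100), Y* = 12137/0.963 ≈ 12603 billion.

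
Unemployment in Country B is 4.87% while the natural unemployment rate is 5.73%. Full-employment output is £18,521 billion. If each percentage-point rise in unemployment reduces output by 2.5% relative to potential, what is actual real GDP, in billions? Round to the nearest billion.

Unemployment gap = 4.87 - 5.73 = -0.86 points, so the output gap is -2.5 × (-0.86) = 2.15%.
Actual GDP = 18521 × (1 + 2.15/100) = 18521 × 1.0215 ≈ 18919 billion.

£18,919 billion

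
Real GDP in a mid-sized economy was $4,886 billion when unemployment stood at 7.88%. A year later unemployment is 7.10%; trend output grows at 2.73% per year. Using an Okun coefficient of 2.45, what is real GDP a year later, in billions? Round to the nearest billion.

$5,113 billion

Δu = 7.1 - 7.88 = -0.78 points.
Okun's law (growth form): g_Y = g_Y* - β × Δu = 2.73 - 2.45 × (-0.78) = 2.73 + 1.911 = 4.641%.
Real GDP in the next year = 4886 × (1 + 4.641/100) = 4886 × 1.04641 ≈ 5113 billion.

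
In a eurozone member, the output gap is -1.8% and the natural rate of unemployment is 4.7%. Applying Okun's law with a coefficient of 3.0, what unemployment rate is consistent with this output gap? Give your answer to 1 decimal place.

5.3%

From Okun's law, u - u* = -(output gap)/β = -(-1.8)/3.0 = 0.6 points.
So u = 4.7 + 0.6 = 5.3%.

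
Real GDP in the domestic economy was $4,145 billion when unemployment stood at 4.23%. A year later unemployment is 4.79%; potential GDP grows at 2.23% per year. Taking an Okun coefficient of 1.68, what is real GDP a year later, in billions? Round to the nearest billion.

$4,198 billion

Δu = 4.79 - 4.23 = 0.56 points.
Okun's law (growth form): g_Y = g_Y* - β × Δu = 2.23 - 1.68 × (0.56) = 2.23 - 0.9408 = 1.2892%.
Real GDP in the next year = 4145 × (1 + 1.2892/100) = 4145 × 1.012892 ≈ 4198 billion.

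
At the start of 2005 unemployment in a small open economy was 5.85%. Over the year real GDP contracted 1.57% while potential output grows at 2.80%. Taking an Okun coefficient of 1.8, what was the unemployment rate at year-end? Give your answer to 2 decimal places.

Growth-rate Okun's law: g_Y = g_Y* - β × Δu, so Δu = (g_Y* - g_Y)/β.
Δu = (2.8 + 1.57)/1.8 = 4.37/1.8 = 2.43 percentage points.
Year-end unemployment = 5.85 + 2.43 = 8.28%.

8.28%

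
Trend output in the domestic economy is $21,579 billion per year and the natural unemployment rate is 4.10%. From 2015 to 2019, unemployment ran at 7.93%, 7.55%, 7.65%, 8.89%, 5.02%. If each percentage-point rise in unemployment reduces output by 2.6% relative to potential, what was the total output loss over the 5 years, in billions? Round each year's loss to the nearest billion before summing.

Year 2015: gap = -2.6 × (7.93 - 4.1) = -9.958%, loss ≈ 21579 × 9.958/100 ≈ 2149.
Year 2016: gap = -2.6 × (7.55 - 4.1) = -8.97%, loss ≈ 21579 × 8.97/100 ≈ 1936.
Year 2017: gap = -2.6 × (7.65 - 4.1) = -9.23%, loss ≈ 21579 × 9.23/100 ≈ 1992.
Year 2018: gap = -2.6 × (8.89 - 4.1) = -12.454%, loss ≈ 21579 × 12.454/100 ≈ 2687.
Year 2019: gap = -2.6 × (5.02 - 4.1) = -2.392%, loss ≈ 21579 × 2.392/100 ≈ 516.
Total lost output = 2149 + 1936 + 1992 + 2687 + 516 = 9280 billion.

$9,280 billion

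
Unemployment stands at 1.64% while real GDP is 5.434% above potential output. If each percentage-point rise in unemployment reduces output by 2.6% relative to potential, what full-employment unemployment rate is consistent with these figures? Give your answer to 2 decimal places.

3.73%

From Okun's law, u - u* = -(output gap)/β = -(5.434)/2.6 = -2.09 points.
So u* = 1.64 + 2.09 = 3.73%.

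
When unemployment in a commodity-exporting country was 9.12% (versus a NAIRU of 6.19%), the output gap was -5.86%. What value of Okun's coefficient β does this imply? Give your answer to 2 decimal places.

β ≈ 2.00

Okun's law: output gap = -β × (u - u*).
-5.86 = -β × (9.12 - 6.19) = -β × 2.93, so β = 5.86/2.93 = 2.00.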